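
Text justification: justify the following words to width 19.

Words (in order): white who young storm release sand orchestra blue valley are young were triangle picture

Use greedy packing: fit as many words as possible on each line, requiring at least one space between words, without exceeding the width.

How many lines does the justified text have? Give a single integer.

Answer: 6

Derivation:
Line 1: ['white', 'who', 'young'] (min_width=15, slack=4)
Line 2: ['storm', 'release', 'sand'] (min_width=18, slack=1)
Line 3: ['orchestra', 'blue'] (min_width=14, slack=5)
Line 4: ['valley', 'are', 'young'] (min_width=16, slack=3)
Line 5: ['were', 'triangle'] (min_width=13, slack=6)
Line 6: ['picture'] (min_width=7, slack=12)
Total lines: 6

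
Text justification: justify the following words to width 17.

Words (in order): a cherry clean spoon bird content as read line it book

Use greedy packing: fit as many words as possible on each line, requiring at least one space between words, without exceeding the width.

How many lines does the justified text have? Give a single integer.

Line 1: ['a', 'cherry', 'clean'] (min_width=14, slack=3)
Line 2: ['spoon', 'bird'] (min_width=10, slack=7)
Line 3: ['content', 'as', 'read'] (min_width=15, slack=2)
Line 4: ['line', 'it', 'book'] (min_width=12, slack=5)
Total lines: 4

Answer: 4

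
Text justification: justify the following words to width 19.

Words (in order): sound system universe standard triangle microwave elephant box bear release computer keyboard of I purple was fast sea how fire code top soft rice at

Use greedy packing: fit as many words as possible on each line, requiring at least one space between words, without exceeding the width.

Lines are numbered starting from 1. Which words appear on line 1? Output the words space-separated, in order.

Line 1: ['sound', 'system'] (min_width=12, slack=7)
Line 2: ['universe', 'standard'] (min_width=17, slack=2)
Line 3: ['triangle', 'microwave'] (min_width=18, slack=1)
Line 4: ['elephant', 'box', 'bear'] (min_width=17, slack=2)
Line 5: ['release', 'computer'] (min_width=16, slack=3)
Line 6: ['keyboard', 'of', 'I'] (min_width=13, slack=6)
Line 7: ['purple', 'was', 'fast', 'sea'] (min_width=19, slack=0)
Line 8: ['how', 'fire', 'code', 'top'] (min_width=17, slack=2)
Line 9: ['soft', 'rice', 'at'] (min_width=12, slack=7)

Answer: sound system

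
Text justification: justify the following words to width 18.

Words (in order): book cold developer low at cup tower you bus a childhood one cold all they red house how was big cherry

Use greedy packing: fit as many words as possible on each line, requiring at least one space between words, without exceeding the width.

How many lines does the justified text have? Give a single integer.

Answer: 7

Derivation:
Line 1: ['book', 'cold'] (min_width=9, slack=9)
Line 2: ['developer', 'low', 'at'] (min_width=16, slack=2)
Line 3: ['cup', 'tower', 'you', 'bus'] (min_width=17, slack=1)
Line 4: ['a', 'childhood', 'one'] (min_width=15, slack=3)
Line 5: ['cold', 'all', 'they', 'red'] (min_width=17, slack=1)
Line 6: ['house', 'how', 'was', 'big'] (min_width=17, slack=1)
Line 7: ['cherry'] (min_width=6, slack=12)
Total lines: 7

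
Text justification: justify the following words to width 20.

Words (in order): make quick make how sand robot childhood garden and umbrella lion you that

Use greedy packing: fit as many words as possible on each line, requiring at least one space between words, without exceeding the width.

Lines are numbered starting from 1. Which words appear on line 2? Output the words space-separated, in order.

Line 1: ['make', 'quick', 'make', 'how'] (min_width=19, slack=1)
Line 2: ['sand', 'robot', 'childhood'] (min_width=20, slack=0)
Line 3: ['garden', 'and', 'umbrella'] (min_width=19, slack=1)
Line 4: ['lion', 'you', 'that'] (min_width=13, slack=7)

Answer: sand robot childhood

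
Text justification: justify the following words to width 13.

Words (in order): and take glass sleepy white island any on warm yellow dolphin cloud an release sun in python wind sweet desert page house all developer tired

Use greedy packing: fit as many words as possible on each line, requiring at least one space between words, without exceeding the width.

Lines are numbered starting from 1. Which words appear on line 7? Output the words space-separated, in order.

Line 1: ['and', 'take'] (min_width=8, slack=5)
Line 2: ['glass', 'sleepy'] (min_width=12, slack=1)
Line 3: ['white', 'island'] (min_width=12, slack=1)
Line 4: ['any', 'on', 'warm'] (min_width=11, slack=2)
Line 5: ['yellow'] (min_width=6, slack=7)
Line 6: ['dolphin', 'cloud'] (min_width=13, slack=0)
Line 7: ['an', 'release'] (min_width=10, slack=3)
Line 8: ['sun', 'in', 'python'] (min_width=13, slack=0)
Line 9: ['wind', 'sweet'] (min_width=10, slack=3)
Line 10: ['desert', 'page'] (min_width=11, slack=2)
Line 11: ['house', 'all'] (min_width=9, slack=4)
Line 12: ['developer'] (min_width=9, slack=4)
Line 13: ['tired'] (min_width=5, slack=8)

Answer: an release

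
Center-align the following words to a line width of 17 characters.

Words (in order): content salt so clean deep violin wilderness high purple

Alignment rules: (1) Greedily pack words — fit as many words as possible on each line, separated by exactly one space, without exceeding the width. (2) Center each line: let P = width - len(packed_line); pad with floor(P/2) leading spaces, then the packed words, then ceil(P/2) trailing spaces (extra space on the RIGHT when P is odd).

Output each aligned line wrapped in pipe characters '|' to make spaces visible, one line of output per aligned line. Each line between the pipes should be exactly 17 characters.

Answer: | content salt so |
|clean deep violin|
| wilderness high |
|     purple      |

Derivation:
Line 1: ['content', 'salt', 'so'] (min_width=15, slack=2)
Line 2: ['clean', 'deep', 'violin'] (min_width=17, slack=0)
Line 3: ['wilderness', 'high'] (min_width=15, slack=2)
Line 4: ['purple'] (min_width=6, slack=11)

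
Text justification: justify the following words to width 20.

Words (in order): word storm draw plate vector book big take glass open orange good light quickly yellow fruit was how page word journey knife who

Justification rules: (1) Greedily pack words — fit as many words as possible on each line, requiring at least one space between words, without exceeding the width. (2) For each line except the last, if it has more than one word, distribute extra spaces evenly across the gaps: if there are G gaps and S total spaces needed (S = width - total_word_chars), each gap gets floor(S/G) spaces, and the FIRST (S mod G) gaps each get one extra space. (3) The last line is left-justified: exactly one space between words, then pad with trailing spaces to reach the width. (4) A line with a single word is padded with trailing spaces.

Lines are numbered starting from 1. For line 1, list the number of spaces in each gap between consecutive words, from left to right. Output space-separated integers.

Answer: 4 3

Derivation:
Line 1: ['word', 'storm', 'draw'] (min_width=15, slack=5)
Line 2: ['plate', 'vector', 'book'] (min_width=17, slack=3)
Line 3: ['big', 'take', 'glass', 'open'] (min_width=19, slack=1)
Line 4: ['orange', 'good', 'light'] (min_width=17, slack=3)
Line 5: ['quickly', 'yellow', 'fruit'] (min_width=20, slack=0)
Line 6: ['was', 'how', 'page', 'word'] (min_width=17, slack=3)
Line 7: ['journey', 'knife', 'who'] (min_width=17, slack=3)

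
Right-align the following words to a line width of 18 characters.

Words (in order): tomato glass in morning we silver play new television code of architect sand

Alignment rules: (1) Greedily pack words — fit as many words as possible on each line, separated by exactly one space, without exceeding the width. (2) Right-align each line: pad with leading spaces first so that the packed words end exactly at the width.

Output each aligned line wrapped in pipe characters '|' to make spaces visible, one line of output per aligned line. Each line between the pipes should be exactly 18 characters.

Line 1: ['tomato', 'glass', 'in'] (min_width=15, slack=3)
Line 2: ['morning', 'we', 'silver'] (min_width=17, slack=1)
Line 3: ['play', 'new'] (min_width=8, slack=10)
Line 4: ['television', 'code', 'of'] (min_width=18, slack=0)
Line 5: ['architect', 'sand'] (min_width=14, slack=4)

Answer: |   tomato glass in|
| morning we silver|
|          play new|
|television code of|
|    architect sand|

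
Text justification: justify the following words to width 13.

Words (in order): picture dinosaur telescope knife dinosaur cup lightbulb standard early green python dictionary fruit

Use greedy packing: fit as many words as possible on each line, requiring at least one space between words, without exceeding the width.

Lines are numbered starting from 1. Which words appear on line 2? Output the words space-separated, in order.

Line 1: ['picture'] (min_width=7, slack=6)
Line 2: ['dinosaur'] (min_width=8, slack=5)
Line 3: ['telescope'] (min_width=9, slack=4)
Line 4: ['knife'] (min_width=5, slack=8)
Line 5: ['dinosaur', 'cup'] (min_width=12, slack=1)
Line 6: ['lightbulb'] (min_width=9, slack=4)
Line 7: ['standard'] (min_width=8, slack=5)
Line 8: ['early', 'green'] (min_width=11, slack=2)
Line 9: ['python'] (min_width=6, slack=7)
Line 10: ['dictionary'] (min_width=10, slack=3)
Line 11: ['fruit'] (min_width=5, slack=8)

Answer: dinosaur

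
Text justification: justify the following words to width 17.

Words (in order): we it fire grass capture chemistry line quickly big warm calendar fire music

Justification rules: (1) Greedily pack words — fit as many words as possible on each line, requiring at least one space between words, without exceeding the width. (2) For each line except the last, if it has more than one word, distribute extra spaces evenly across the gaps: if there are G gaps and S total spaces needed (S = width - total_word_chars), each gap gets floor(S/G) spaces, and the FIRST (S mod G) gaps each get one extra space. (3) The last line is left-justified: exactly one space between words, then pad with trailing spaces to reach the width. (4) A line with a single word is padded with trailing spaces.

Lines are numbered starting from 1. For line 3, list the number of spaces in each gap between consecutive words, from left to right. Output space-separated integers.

Answer: 2 1

Derivation:
Line 1: ['we', 'it', 'fire', 'grass'] (min_width=16, slack=1)
Line 2: ['capture', 'chemistry'] (min_width=17, slack=0)
Line 3: ['line', 'quickly', 'big'] (min_width=16, slack=1)
Line 4: ['warm', 'calendar'] (min_width=13, slack=4)
Line 5: ['fire', 'music'] (min_width=10, slack=7)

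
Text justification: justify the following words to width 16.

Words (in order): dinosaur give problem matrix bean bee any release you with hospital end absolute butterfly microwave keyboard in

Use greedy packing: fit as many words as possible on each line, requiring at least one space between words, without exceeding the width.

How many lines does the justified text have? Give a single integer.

Answer: 9

Derivation:
Line 1: ['dinosaur', 'give'] (min_width=13, slack=3)
Line 2: ['problem', 'matrix'] (min_width=14, slack=2)
Line 3: ['bean', 'bee', 'any'] (min_width=12, slack=4)
Line 4: ['release', 'you', 'with'] (min_width=16, slack=0)
Line 5: ['hospital', 'end'] (min_width=12, slack=4)
Line 6: ['absolute'] (min_width=8, slack=8)
Line 7: ['butterfly'] (min_width=9, slack=7)
Line 8: ['microwave'] (min_width=9, slack=7)
Line 9: ['keyboard', 'in'] (min_width=11, slack=5)
Total lines: 9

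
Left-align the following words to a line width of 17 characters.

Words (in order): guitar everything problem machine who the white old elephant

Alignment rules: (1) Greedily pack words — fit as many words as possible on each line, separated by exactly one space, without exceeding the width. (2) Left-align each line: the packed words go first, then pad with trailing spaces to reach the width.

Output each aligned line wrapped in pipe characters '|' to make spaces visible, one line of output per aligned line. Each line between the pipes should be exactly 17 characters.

Answer: |guitar everything|
|problem machine  |
|who the white old|
|elephant         |

Derivation:
Line 1: ['guitar', 'everything'] (min_width=17, slack=0)
Line 2: ['problem', 'machine'] (min_width=15, slack=2)
Line 3: ['who', 'the', 'white', 'old'] (min_width=17, slack=0)
Line 4: ['elephant'] (min_width=8, slack=9)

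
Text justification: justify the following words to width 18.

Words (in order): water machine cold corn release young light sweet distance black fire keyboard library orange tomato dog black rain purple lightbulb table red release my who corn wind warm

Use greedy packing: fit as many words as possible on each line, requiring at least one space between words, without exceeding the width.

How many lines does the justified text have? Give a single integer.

Line 1: ['water', 'machine', 'cold'] (min_width=18, slack=0)
Line 2: ['corn', 'release', 'young'] (min_width=18, slack=0)
Line 3: ['light', 'sweet'] (min_width=11, slack=7)
Line 4: ['distance', 'black'] (min_width=14, slack=4)
Line 5: ['fire', 'keyboard'] (min_width=13, slack=5)
Line 6: ['library', 'orange'] (min_width=14, slack=4)
Line 7: ['tomato', 'dog', 'black'] (min_width=16, slack=2)
Line 8: ['rain', 'purple'] (min_width=11, slack=7)
Line 9: ['lightbulb', 'table'] (min_width=15, slack=3)
Line 10: ['red', 'release', 'my', 'who'] (min_width=18, slack=0)
Line 11: ['corn', 'wind', 'warm'] (min_width=14, slack=4)
Total lines: 11

Answer: 11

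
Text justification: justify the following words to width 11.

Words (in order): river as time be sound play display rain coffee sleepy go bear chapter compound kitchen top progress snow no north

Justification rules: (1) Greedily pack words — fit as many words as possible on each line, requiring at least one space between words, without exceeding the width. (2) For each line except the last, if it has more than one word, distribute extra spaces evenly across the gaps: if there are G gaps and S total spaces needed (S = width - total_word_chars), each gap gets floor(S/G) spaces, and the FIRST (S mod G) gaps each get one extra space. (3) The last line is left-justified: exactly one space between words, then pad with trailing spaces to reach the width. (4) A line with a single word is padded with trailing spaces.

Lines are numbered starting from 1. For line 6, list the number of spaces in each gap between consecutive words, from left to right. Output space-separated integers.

Answer: 3

Derivation:
Line 1: ['river', 'as'] (min_width=8, slack=3)
Line 2: ['time', 'be'] (min_width=7, slack=4)
Line 3: ['sound', 'play'] (min_width=10, slack=1)
Line 4: ['display'] (min_width=7, slack=4)
Line 5: ['rain', 'coffee'] (min_width=11, slack=0)
Line 6: ['sleepy', 'go'] (min_width=9, slack=2)
Line 7: ['bear'] (min_width=4, slack=7)
Line 8: ['chapter'] (min_width=7, slack=4)
Line 9: ['compound'] (min_width=8, slack=3)
Line 10: ['kitchen', 'top'] (min_width=11, slack=0)
Line 11: ['progress'] (min_width=8, slack=3)
Line 12: ['snow', 'no'] (min_width=7, slack=4)
Line 13: ['north'] (min_width=5, slack=6)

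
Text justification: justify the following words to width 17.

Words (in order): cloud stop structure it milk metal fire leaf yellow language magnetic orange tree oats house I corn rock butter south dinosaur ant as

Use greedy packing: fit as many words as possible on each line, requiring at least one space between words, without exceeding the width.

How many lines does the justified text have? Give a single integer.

Answer: 9

Derivation:
Line 1: ['cloud', 'stop'] (min_width=10, slack=7)
Line 2: ['structure', 'it', 'milk'] (min_width=17, slack=0)
Line 3: ['metal', 'fire', 'leaf'] (min_width=15, slack=2)
Line 4: ['yellow', 'language'] (min_width=15, slack=2)
Line 5: ['magnetic', 'orange'] (min_width=15, slack=2)
Line 6: ['tree', 'oats', 'house', 'I'] (min_width=17, slack=0)
Line 7: ['corn', 'rock', 'butter'] (min_width=16, slack=1)
Line 8: ['south', 'dinosaur'] (min_width=14, slack=3)
Line 9: ['ant', 'as'] (min_width=6, slack=11)
Total lines: 9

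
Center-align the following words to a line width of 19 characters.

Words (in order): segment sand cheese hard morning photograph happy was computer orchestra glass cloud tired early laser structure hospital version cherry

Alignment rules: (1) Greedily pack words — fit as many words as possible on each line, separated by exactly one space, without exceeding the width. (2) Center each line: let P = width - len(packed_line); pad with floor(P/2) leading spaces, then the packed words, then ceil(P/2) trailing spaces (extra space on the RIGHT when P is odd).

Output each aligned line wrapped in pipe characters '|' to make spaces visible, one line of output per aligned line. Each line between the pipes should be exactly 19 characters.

Answer: |segment sand cheese|
|   hard morning    |
| photograph happy  |
|   was computer    |
|  orchestra glass  |
| cloud tired early |
|  laser structure  |
| hospital version  |
|      cherry       |

Derivation:
Line 1: ['segment', 'sand', 'cheese'] (min_width=19, slack=0)
Line 2: ['hard', 'morning'] (min_width=12, slack=7)
Line 3: ['photograph', 'happy'] (min_width=16, slack=3)
Line 4: ['was', 'computer'] (min_width=12, slack=7)
Line 5: ['orchestra', 'glass'] (min_width=15, slack=4)
Line 6: ['cloud', 'tired', 'early'] (min_width=17, slack=2)
Line 7: ['laser', 'structure'] (min_width=15, slack=4)
Line 8: ['hospital', 'version'] (min_width=16, slack=3)
Line 9: ['cherry'] (min_width=6, slack=13)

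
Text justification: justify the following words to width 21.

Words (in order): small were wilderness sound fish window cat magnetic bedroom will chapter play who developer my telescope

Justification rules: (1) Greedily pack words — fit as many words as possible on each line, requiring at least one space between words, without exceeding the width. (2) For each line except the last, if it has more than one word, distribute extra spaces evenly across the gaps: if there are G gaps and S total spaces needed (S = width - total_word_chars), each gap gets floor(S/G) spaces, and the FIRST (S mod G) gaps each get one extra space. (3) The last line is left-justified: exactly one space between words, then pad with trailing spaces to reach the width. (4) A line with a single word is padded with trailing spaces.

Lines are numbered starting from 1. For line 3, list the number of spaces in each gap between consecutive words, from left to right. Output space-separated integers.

Answer: 1 1

Derivation:
Line 1: ['small', 'were', 'wilderness'] (min_width=21, slack=0)
Line 2: ['sound', 'fish', 'window', 'cat'] (min_width=21, slack=0)
Line 3: ['magnetic', 'bedroom', 'will'] (min_width=21, slack=0)
Line 4: ['chapter', 'play', 'who'] (min_width=16, slack=5)
Line 5: ['developer', 'my'] (min_width=12, slack=9)
Line 6: ['telescope'] (min_width=9, slack=12)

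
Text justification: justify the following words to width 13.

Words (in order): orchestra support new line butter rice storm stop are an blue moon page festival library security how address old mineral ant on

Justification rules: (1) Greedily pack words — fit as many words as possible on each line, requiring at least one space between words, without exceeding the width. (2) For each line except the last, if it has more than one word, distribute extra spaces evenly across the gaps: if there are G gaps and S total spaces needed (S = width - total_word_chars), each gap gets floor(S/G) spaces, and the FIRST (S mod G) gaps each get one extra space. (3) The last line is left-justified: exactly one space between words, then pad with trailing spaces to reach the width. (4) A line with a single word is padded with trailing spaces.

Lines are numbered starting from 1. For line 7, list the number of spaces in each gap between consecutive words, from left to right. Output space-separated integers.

Line 1: ['orchestra'] (min_width=9, slack=4)
Line 2: ['support', 'new'] (min_width=11, slack=2)
Line 3: ['line', 'butter'] (min_width=11, slack=2)
Line 4: ['rice', 'storm'] (min_width=10, slack=3)
Line 5: ['stop', 'are', 'an'] (min_width=11, slack=2)
Line 6: ['blue', 'moon'] (min_width=9, slack=4)
Line 7: ['page', 'festival'] (min_width=13, slack=0)
Line 8: ['library'] (min_width=7, slack=6)
Line 9: ['security', 'how'] (min_width=12, slack=1)
Line 10: ['address', 'old'] (min_width=11, slack=2)
Line 11: ['mineral', 'ant'] (min_width=11, slack=2)
Line 12: ['on'] (min_width=2, slack=11)

Answer: 1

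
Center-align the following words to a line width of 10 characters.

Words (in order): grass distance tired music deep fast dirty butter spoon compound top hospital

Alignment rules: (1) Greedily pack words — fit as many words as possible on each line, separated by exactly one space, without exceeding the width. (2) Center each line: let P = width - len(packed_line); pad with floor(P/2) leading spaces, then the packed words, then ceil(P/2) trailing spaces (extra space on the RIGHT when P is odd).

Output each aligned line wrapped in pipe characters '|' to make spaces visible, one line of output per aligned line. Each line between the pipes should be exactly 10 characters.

Line 1: ['grass'] (min_width=5, slack=5)
Line 2: ['distance'] (min_width=8, slack=2)
Line 3: ['tired'] (min_width=5, slack=5)
Line 4: ['music', 'deep'] (min_width=10, slack=0)
Line 5: ['fast', 'dirty'] (min_width=10, slack=0)
Line 6: ['butter'] (min_width=6, slack=4)
Line 7: ['spoon'] (min_width=5, slack=5)
Line 8: ['compound'] (min_width=8, slack=2)
Line 9: ['top'] (min_width=3, slack=7)
Line 10: ['hospital'] (min_width=8, slack=2)

Answer: |  grass   |
| distance |
|  tired   |
|music deep|
|fast dirty|
|  butter  |
|  spoon   |
| compound |
|   top    |
| hospital |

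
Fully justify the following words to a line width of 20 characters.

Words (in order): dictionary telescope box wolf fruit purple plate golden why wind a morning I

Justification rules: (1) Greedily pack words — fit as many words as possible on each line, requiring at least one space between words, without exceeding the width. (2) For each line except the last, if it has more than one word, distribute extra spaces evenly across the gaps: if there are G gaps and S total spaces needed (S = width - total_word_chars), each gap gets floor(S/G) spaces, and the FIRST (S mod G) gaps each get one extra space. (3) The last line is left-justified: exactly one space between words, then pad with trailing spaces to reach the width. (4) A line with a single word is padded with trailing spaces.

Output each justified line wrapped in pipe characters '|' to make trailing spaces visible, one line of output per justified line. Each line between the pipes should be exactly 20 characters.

Line 1: ['dictionary', 'telescope'] (min_width=20, slack=0)
Line 2: ['box', 'wolf', 'fruit'] (min_width=14, slack=6)
Line 3: ['purple', 'plate', 'golden'] (min_width=19, slack=1)
Line 4: ['why', 'wind', 'a', 'morning', 'I'] (min_width=20, slack=0)

Answer: |dictionary telescope|
|box    wolf    fruit|
|purple  plate golden|
|why wind a morning I|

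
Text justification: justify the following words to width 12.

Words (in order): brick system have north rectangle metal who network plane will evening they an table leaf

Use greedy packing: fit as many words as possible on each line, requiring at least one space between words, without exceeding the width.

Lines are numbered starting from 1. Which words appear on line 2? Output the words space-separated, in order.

Line 1: ['brick', 'system'] (min_width=12, slack=0)
Line 2: ['have', 'north'] (min_width=10, slack=2)
Line 3: ['rectangle'] (min_width=9, slack=3)
Line 4: ['metal', 'who'] (min_width=9, slack=3)
Line 5: ['network'] (min_width=7, slack=5)
Line 6: ['plane', 'will'] (min_width=10, slack=2)
Line 7: ['evening', 'they'] (min_width=12, slack=0)
Line 8: ['an', 'table'] (min_width=8, slack=4)
Line 9: ['leaf'] (min_width=4, slack=8)

Answer: have north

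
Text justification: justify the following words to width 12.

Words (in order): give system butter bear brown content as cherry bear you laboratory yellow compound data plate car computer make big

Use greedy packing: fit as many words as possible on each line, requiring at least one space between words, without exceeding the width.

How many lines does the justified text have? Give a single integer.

Line 1: ['give', 'system'] (min_width=11, slack=1)
Line 2: ['butter', 'bear'] (min_width=11, slack=1)
Line 3: ['brown'] (min_width=5, slack=7)
Line 4: ['content', 'as'] (min_width=10, slack=2)
Line 5: ['cherry', 'bear'] (min_width=11, slack=1)
Line 6: ['you'] (min_width=3, slack=9)
Line 7: ['laboratory'] (min_width=10, slack=2)
Line 8: ['yellow'] (min_width=6, slack=6)
Line 9: ['compound'] (min_width=8, slack=4)
Line 10: ['data', 'plate'] (min_width=10, slack=2)
Line 11: ['car', 'computer'] (min_width=12, slack=0)
Line 12: ['make', 'big'] (min_width=8, slack=4)
Total lines: 12

Answer: 12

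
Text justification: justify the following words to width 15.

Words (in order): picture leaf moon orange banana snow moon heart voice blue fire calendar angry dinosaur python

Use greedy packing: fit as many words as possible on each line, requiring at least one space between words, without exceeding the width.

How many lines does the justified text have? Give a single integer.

Answer: 7

Derivation:
Line 1: ['picture', 'leaf'] (min_width=12, slack=3)
Line 2: ['moon', 'orange'] (min_width=11, slack=4)
Line 3: ['banana', 'snow'] (min_width=11, slack=4)
Line 4: ['moon', 'heart'] (min_width=10, slack=5)
Line 5: ['voice', 'blue', 'fire'] (min_width=15, slack=0)
Line 6: ['calendar', 'angry'] (min_width=14, slack=1)
Line 7: ['dinosaur', 'python'] (min_width=15, slack=0)
Total lines: 7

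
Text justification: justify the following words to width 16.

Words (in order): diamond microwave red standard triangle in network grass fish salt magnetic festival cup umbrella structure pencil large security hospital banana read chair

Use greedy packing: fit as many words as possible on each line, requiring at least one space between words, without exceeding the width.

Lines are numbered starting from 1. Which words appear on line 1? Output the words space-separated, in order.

Answer: diamond

Derivation:
Line 1: ['diamond'] (min_width=7, slack=9)
Line 2: ['microwave', 'red'] (min_width=13, slack=3)
Line 3: ['standard'] (min_width=8, slack=8)
Line 4: ['triangle', 'in'] (min_width=11, slack=5)
Line 5: ['network', 'grass'] (min_width=13, slack=3)
Line 6: ['fish', 'salt'] (min_width=9, slack=7)
Line 7: ['magnetic'] (min_width=8, slack=8)
Line 8: ['festival', 'cup'] (min_width=12, slack=4)
Line 9: ['umbrella'] (min_width=8, slack=8)
Line 10: ['structure', 'pencil'] (min_width=16, slack=0)
Line 11: ['large', 'security'] (min_width=14, slack=2)
Line 12: ['hospital', 'banana'] (min_width=15, slack=1)
Line 13: ['read', 'chair'] (min_width=10, slack=6)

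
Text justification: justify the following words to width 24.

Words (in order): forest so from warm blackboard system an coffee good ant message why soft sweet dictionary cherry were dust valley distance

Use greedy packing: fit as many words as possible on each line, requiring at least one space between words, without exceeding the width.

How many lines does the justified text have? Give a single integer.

Line 1: ['forest', 'so', 'from', 'warm'] (min_width=19, slack=5)
Line 2: ['blackboard', 'system', 'an'] (min_width=20, slack=4)
Line 3: ['coffee', 'good', 'ant', 'message'] (min_width=23, slack=1)
Line 4: ['why', 'soft', 'sweet'] (min_width=14, slack=10)
Line 5: ['dictionary', 'cherry', 'were'] (min_width=22, slack=2)
Line 6: ['dust', 'valley', 'distance'] (min_width=20, slack=4)
Total lines: 6

Answer: 6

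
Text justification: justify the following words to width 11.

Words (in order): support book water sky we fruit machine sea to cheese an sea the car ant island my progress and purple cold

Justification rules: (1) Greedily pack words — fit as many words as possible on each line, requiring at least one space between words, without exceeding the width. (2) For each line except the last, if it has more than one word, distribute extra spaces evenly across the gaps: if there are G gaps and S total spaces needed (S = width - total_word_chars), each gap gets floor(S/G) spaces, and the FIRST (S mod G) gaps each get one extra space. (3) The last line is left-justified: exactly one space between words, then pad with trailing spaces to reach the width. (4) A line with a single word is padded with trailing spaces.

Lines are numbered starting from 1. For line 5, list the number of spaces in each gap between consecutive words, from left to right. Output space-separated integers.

Answer: 1

Derivation:
Line 1: ['support'] (min_width=7, slack=4)
Line 2: ['book', 'water'] (min_width=10, slack=1)
Line 3: ['sky', 'we'] (min_width=6, slack=5)
Line 4: ['fruit'] (min_width=5, slack=6)
Line 5: ['machine', 'sea'] (min_width=11, slack=0)
Line 6: ['to', 'cheese'] (min_width=9, slack=2)
Line 7: ['an', 'sea', 'the'] (min_width=10, slack=1)
Line 8: ['car', 'ant'] (min_width=7, slack=4)
Line 9: ['island', 'my'] (min_width=9, slack=2)
Line 10: ['progress'] (min_width=8, slack=3)
Line 11: ['and', 'purple'] (min_width=10, slack=1)
Line 12: ['cold'] (min_width=4, slack=7)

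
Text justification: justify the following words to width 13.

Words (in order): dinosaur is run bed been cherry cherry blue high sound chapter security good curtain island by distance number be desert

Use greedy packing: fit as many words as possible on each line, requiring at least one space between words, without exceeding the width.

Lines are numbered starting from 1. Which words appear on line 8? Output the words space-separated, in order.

Answer: island by

Derivation:
Line 1: ['dinosaur', 'is'] (min_width=11, slack=2)
Line 2: ['run', 'bed', 'been'] (min_width=12, slack=1)
Line 3: ['cherry', 'cherry'] (min_width=13, slack=0)
Line 4: ['blue', 'high'] (min_width=9, slack=4)
Line 5: ['sound', 'chapter'] (min_width=13, slack=0)
Line 6: ['security', 'good'] (min_width=13, slack=0)
Line 7: ['curtain'] (min_width=7, slack=6)
Line 8: ['island', 'by'] (min_width=9, slack=4)
Line 9: ['distance'] (min_width=8, slack=5)
Line 10: ['number', 'be'] (min_width=9, slack=4)
Line 11: ['desert'] (min_width=6, slack=7)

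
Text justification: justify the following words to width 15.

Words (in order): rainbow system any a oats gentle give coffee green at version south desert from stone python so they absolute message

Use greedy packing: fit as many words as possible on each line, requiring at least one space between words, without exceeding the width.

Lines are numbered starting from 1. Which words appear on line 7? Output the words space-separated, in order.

Line 1: ['rainbow', 'system'] (min_width=14, slack=1)
Line 2: ['any', 'a', 'oats'] (min_width=10, slack=5)
Line 3: ['gentle', 'give'] (min_width=11, slack=4)
Line 4: ['coffee', 'green', 'at'] (min_width=15, slack=0)
Line 5: ['version', 'south'] (min_width=13, slack=2)
Line 6: ['desert', 'from'] (min_width=11, slack=4)
Line 7: ['stone', 'python', 'so'] (min_width=15, slack=0)
Line 8: ['they', 'absolute'] (min_width=13, slack=2)
Line 9: ['message'] (min_width=7, slack=8)

Answer: stone python so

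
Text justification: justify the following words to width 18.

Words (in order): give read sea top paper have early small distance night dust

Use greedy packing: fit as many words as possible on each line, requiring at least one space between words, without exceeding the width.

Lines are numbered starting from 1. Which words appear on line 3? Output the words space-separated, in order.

Line 1: ['give', 'read', 'sea', 'top'] (min_width=17, slack=1)
Line 2: ['paper', 'have', 'early'] (min_width=16, slack=2)
Line 3: ['small', 'distance'] (min_width=14, slack=4)
Line 4: ['night', 'dust'] (min_width=10, slack=8)

Answer: small distance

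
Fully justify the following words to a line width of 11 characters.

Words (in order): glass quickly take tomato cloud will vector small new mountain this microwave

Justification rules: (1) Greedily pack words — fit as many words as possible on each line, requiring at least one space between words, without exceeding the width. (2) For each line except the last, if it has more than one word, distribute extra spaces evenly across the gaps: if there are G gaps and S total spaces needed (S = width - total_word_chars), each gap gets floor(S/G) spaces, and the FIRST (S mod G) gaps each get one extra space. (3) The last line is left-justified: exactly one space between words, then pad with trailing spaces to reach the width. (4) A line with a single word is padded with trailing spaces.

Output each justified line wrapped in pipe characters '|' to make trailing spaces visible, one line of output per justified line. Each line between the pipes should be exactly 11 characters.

Answer: |glass      |
|quickly    |
|take tomato|
|cloud  will|
|vector     |
|small   new|
|mountain   |
|this       |
|microwave  |

Derivation:
Line 1: ['glass'] (min_width=5, slack=6)
Line 2: ['quickly'] (min_width=7, slack=4)
Line 3: ['take', 'tomato'] (min_width=11, slack=0)
Line 4: ['cloud', 'will'] (min_width=10, slack=1)
Line 5: ['vector'] (min_width=6, slack=5)
Line 6: ['small', 'new'] (min_width=9, slack=2)
Line 7: ['mountain'] (min_width=8, slack=3)
Line 8: ['this'] (min_width=4, slack=7)
Line 9: ['microwave'] (min_width=9, slack=2)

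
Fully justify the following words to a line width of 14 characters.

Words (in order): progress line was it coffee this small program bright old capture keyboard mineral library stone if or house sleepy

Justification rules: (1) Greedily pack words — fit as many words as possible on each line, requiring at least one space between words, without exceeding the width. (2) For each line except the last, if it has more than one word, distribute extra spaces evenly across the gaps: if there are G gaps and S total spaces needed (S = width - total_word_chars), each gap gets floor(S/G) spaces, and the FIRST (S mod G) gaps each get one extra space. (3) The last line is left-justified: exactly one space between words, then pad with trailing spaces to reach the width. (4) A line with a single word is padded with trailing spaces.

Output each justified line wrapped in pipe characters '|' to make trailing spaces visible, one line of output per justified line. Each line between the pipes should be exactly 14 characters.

Line 1: ['progress', 'line'] (min_width=13, slack=1)
Line 2: ['was', 'it', 'coffee'] (min_width=13, slack=1)
Line 3: ['this', 'small'] (min_width=10, slack=4)
Line 4: ['program', 'bright'] (min_width=14, slack=0)
Line 5: ['old', 'capture'] (min_width=11, slack=3)
Line 6: ['keyboard'] (min_width=8, slack=6)
Line 7: ['mineral'] (min_width=7, slack=7)
Line 8: ['library', 'stone'] (min_width=13, slack=1)
Line 9: ['if', 'or', 'house'] (min_width=11, slack=3)
Line 10: ['sleepy'] (min_width=6, slack=8)

Answer: |progress  line|
|was  it coffee|
|this     small|
|program bright|
|old    capture|
|keyboard      |
|mineral       |
|library  stone|
|if   or  house|
|sleepy        |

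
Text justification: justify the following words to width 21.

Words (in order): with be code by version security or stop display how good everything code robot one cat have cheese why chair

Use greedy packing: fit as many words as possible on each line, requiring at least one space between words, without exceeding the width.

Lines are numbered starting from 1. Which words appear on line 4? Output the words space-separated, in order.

Answer: everything code robot

Derivation:
Line 1: ['with', 'be', 'code', 'by'] (min_width=15, slack=6)
Line 2: ['version', 'security', 'or'] (min_width=19, slack=2)
Line 3: ['stop', 'display', 'how', 'good'] (min_width=21, slack=0)
Line 4: ['everything', 'code', 'robot'] (min_width=21, slack=0)
Line 5: ['one', 'cat', 'have', 'cheese'] (min_width=19, slack=2)
Line 6: ['why', 'chair'] (min_width=9, slack=12)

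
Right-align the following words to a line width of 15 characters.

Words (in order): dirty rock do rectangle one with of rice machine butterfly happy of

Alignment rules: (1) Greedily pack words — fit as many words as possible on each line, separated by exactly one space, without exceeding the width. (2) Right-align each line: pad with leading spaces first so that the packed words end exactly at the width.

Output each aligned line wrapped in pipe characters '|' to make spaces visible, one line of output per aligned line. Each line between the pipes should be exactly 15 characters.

Line 1: ['dirty', 'rock', 'do'] (min_width=13, slack=2)
Line 2: ['rectangle', 'one'] (min_width=13, slack=2)
Line 3: ['with', 'of', 'rice'] (min_width=12, slack=3)
Line 4: ['machine'] (min_width=7, slack=8)
Line 5: ['butterfly', 'happy'] (min_width=15, slack=0)
Line 6: ['of'] (min_width=2, slack=13)

Answer: |  dirty rock do|
|  rectangle one|
|   with of rice|
|        machine|
|butterfly happy|
|             of|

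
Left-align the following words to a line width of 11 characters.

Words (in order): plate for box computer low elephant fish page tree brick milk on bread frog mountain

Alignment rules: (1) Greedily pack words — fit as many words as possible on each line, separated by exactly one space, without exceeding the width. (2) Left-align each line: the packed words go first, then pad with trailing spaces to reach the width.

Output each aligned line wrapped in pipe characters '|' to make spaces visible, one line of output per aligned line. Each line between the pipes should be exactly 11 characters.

Line 1: ['plate', 'for'] (min_width=9, slack=2)
Line 2: ['box'] (min_width=3, slack=8)
Line 3: ['computer'] (min_width=8, slack=3)
Line 4: ['low'] (min_width=3, slack=8)
Line 5: ['elephant'] (min_width=8, slack=3)
Line 6: ['fish', 'page'] (min_width=9, slack=2)
Line 7: ['tree', 'brick'] (min_width=10, slack=1)
Line 8: ['milk', 'on'] (min_width=7, slack=4)
Line 9: ['bread', 'frog'] (min_width=10, slack=1)
Line 10: ['mountain'] (min_width=8, slack=3)

Answer: |plate for  |
|box        |
|computer   |
|low        |
|elephant   |
|fish page  |
|tree brick |
|milk on    |
|bread frog |
|mountain   |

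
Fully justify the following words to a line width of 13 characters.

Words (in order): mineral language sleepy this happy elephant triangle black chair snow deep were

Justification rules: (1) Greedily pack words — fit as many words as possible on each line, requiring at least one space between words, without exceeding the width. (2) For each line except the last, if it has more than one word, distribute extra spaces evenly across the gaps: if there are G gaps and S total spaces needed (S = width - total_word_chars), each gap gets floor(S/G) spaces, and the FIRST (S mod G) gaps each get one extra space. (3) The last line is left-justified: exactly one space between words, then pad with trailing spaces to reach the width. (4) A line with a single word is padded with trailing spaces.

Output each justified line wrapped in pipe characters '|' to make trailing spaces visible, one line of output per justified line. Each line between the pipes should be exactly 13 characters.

Answer: |mineral      |
|language     |
|sleepy   this|
|happy        |
|elephant     |
|triangle     |
|black   chair|
|snow     deep|
|were         |

Derivation:
Line 1: ['mineral'] (min_width=7, slack=6)
Line 2: ['language'] (min_width=8, slack=5)
Line 3: ['sleepy', 'this'] (min_width=11, slack=2)
Line 4: ['happy'] (min_width=5, slack=8)
Line 5: ['elephant'] (min_width=8, slack=5)
Line 6: ['triangle'] (min_width=8, slack=5)
Line 7: ['black', 'chair'] (min_width=11, slack=2)
Line 8: ['snow', 'deep'] (min_width=9, slack=4)
Line 9: ['were'] (min_width=4, slack=9)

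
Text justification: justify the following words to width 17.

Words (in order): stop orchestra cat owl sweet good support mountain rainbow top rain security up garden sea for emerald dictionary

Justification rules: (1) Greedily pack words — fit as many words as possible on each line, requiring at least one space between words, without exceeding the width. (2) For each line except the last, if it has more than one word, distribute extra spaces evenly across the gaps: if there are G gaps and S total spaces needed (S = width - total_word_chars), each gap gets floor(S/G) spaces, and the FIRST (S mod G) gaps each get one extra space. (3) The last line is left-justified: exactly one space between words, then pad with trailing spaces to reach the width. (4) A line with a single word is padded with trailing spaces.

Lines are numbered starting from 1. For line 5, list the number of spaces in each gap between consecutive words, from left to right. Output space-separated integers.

Line 1: ['stop', 'orchestra'] (min_width=14, slack=3)
Line 2: ['cat', 'owl', 'sweet'] (min_width=13, slack=4)
Line 3: ['good', 'support'] (min_width=12, slack=5)
Line 4: ['mountain', 'rainbow'] (min_width=16, slack=1)
Line 5: ['top', 'rain', 'security'] (min_width=17, slack=0)
Line 6: ['up', 'garden', 'sea', 'for'] (min_width=17, slack=0)
Line 7: ['emerald'] (min_width=7, slack=10)
Line 8: ['dictionary'] (min_width=10, slack=7)

Answer: 1 1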